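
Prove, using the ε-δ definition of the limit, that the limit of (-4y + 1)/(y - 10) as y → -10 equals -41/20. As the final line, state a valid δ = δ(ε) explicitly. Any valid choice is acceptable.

Let ε > 0 be given. We want δ > 0 with 0 < |y + 10| < δ ⇒ |(-4y + 1)/(y - 10) + 41/20| < ε.
Combining over a common denominator, (-4y + 1)/(y - 10) + 41/20 = [(-4y + 1)·(-20) − 41·(y - 10)] / [(-20)·(y - 10)] = 39(y + 10) / ((-20)(y - 10)).
So |(-4y + 1)/(y - 10) + 41/20| = 39|y + 10| / (20·|y − 10|).
Require δ ≤ 10, so |y − 10| ≥ |-20| − |y + 10| > 20 − 10 = 10.
Hence |(-4y + 1)/(y - 10) + 41/20| < 39|y + 10|/(20·10) = (39/200)|y + 10|, which is < ε once |y + 10| < (200/39)ε.
Take δ = min(10, (200/39)ε). Then 0 < |y + 10| < δ forces both bounds, so |(-4y + 1)/(y - 10) + 41/20| < ε.

δ = min(10, (200/39)ε)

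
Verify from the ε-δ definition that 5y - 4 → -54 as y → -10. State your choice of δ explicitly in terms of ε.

δ = ε/5

Fix ε > 0. We need δ > 0 so that 0 < |y + 10| < δ implies |(5y - 4) + 54| < ε.
|(5y - 4) + 54| = |5y + 50| = 5|y + 10|.
So 5|y + 10| < ε exactly when |y + 10| < ε/5.
Choosing δ = ε/5 gives |(5y - 4) + 54| = 5|y + 10| < ε whenever |y + 10| < δ.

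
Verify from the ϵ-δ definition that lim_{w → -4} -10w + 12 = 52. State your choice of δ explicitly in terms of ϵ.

δ = ϵ/10

Suppose ϵ > 0. We need δ > 0 so that 0 < |w + 4| < δ implies |(-10w + 12) − 52| < ϵ.
|(-10w + 12) − 52| = |-10w - 40| = 10|w + 4|.
Thus it suffices that |w + 4| < ϵ/10.
Take δ = ϵ/10. If 0 < |w + 4| < δ then |(-10w + 12) − 52| = 10|w + 4| < 10·(ϵ/10) = ϵ.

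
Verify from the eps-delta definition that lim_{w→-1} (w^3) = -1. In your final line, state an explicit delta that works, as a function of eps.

delta = min(1, eps/7)

Fix eps > 0. We seek delta > 0 with 0 < |w + 1| < delta ⇒ |w^3 + 1| < eps.
Factor: w^3 + 1 = (w + 1)(w^2 - w + 1), so |w^3 + 1| = |w + 1|·|w^2 - w + 1|.
Restrict delta ≤ 1. Then |w + 1| < 1 gives |w| < 2, so by the triangle inequality |w^2 - w + 1| ≤ 2^2 + 2 + 1 = 7.
Hence |w^3 + 1| ≤ 7|w + 1|, which is < eps once |w + 1| < eps/7.
Take delta = min(1, eps/7). If 0 < |w + 1| < delta then both bounds hold and |w^3 + 1| ≤ 7|w + 1| < 7·(eps/7) = eps.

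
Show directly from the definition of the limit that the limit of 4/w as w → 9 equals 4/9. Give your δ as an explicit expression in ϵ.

δ = min(9/2, (81/8)ϵ)

Let ϵ > 0. We seek δ > 0 such that 0 < |w − 9| < δ implies |4/w − (4/9)| < ϵ.
|4/w − (4/9)| = 4·|9 − w|/(9·|w|) = 4|w − 9|/(9|w|).
Restrict δ ≤ 9/2. Then |w − 9| < 9/2 gives |w| > 9/2, so 9|w| > 81/2.
Then |4/w − (4/9)| < 4|w − 9|/(81/2), which is < ϵ when |w − 9| < (81/8)ϵ.
Take δ = min(9/2, (81/8)ϵ). Then 0 < |w − 9| < δ gives both |w − 9| < 9/2 and |w − 9| < (81/8)ϵ, so |4/w − (4/9)| < ϵ.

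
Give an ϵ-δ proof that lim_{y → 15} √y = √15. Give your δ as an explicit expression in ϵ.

δ = min(15, √15·ϵ)

Suppose ϵ > 0. We want δ > 0 such that 0 < |y − 15| < δ implies |√y − √15| < ϵ.
Rationalise: √y − √15 = (y − 15)/(√y + √15), so |√y − √15| = |y − 15|/(√y + √15).
Restrict δ ≤ 15 so that |y − 15| < 15 forces y > 0, and then √y + √15 > √15.
Hence |√y − √15| < |y − 15|/√15, which is < ϵ once |y − 15| < √15·ϵ.
Take δ = min(15, √15·ϵ). If 0 < |y − 15| < δ then y > 0 and |√y − √15| < |y − 15|/√15 < ϵ.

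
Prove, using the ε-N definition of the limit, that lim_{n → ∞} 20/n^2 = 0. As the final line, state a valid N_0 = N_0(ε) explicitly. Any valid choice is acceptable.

N_0 = (20/ε)^{1/2}

Let ε > 0. For n ≥ 1, |20/n^2 − 0| = 20/n^2.
20/n^2 < ε ⇔ n^2 > 20/ε ⇔ n > (20/ε)^{1/2}.
Take N_0 = (20/ε)^{1/2}. Then n > N_0 implies 20/n^2 < ε.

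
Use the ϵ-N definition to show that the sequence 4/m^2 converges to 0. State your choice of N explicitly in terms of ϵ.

N = (4/ϵ)^{1/2}

Fix ϵ > 0. For m ≥ 1, |4/m^2 − 0| = 4/m^2.
4/m^2 < ϵ ⇔ m^2 > 4/ϵ ⇔ m > (4/ϵ)^{1/2}.
Take N = (4/ϵ)^{1/2}. Then m > N implies 4/m^2 < ϵ.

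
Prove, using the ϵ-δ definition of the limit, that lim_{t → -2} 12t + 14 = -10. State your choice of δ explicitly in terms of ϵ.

δ = ϵ/12

Let ϵ > 0 be given. We need δ > 0 so that 0 < |t + 2| < δ implies |(12t + 14) + 10| < ϵ.
|(12t + 14) + 10| = |12t + 24| = 12|t + 2|.
So 12|t + 2| < ϵ exactly when |t + 2| < ϵ/12.
Take δ = ϵ/12. If 0 < |t + 2| < δ then |(12t + 14) + 10| = 12|t + 2| < 12·(ϵ/12) = ϵ.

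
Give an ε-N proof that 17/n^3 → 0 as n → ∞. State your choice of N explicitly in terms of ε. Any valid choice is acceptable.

Suppose ε > 0. For n ≥ 1, |17/n^3 − 0| = 17/n^3.
17/n^3 < ε ⇔ n^3 > 17/ε ⇔ n > (17/ε)^{1/3}.
Take N = (17/ε)^{1/3}. Then n > N implies 17/n^3 < ε.

N = (17/ε)^{1/3}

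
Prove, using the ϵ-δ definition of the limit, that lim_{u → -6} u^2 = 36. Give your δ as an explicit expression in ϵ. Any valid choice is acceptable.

δ = min(2, ϵ/14)

Let ϵ > 0. We seek δ > 0 with 0 < |u + 6| < δ ⇒ |u^2 − 36| < ϵ.
Factor: u^2 − 36 = (u + 6)(u - 6), so |u^2 − 36| = |u + 6|·|u - 6|.
Impose δ ≤ 2 so that |u| < 8; then |u - 6| ≤ 14.
Hence |u^2 − 36| ≤ 14|u + 6|, which is < ϵ once |u + 6| < ϵ/14.
Take δ = min(2, ϵ/14). If 0 < |u + 6| < δ then both bounds hold and |u^2 − 36| ≤ 14|u + 6| < 14·(ϵ/14) = ϵ.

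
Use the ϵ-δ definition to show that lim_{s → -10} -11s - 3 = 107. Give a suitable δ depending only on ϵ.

δ = ϵ/11

Let ϵ > 0. We need δ > 0 so that 0 < |s + 10| < δ implies |(-11s - 3) − 107| < ϵ.
Since (-11s - 3) − 107 = -11(s + 10), we have |(-11s - 3) − 107| = 11|s + 10|.
So 11|s + 10| < ϵ exactly when |s + 10| < ϵ/11.
Choosing δ = ϵ/11 gives |(-11s - 3) − 107| = 11|s + 10| < ϵ whenever |s + 10| < δ.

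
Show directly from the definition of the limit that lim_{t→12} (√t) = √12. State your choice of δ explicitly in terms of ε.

Let ε > 0 be given. We want δ > 0 such that 0 < |t − 12| < δ implies |√t − √12| < ε.
Multiplying by the conjugate, |√t − √12| = |t − 12|/(√t + √12).
Restrict δ ≤ 12 so that |t − 12| < 12 forces t > 0, and then √t + √12 > √12.
Hence |√t − √12| < |t − 12|/√12, which is < ε once |t − 12| < √12·ε.
Take δ = min(12, √12·ε). If 0 < |t − 12| < δ then t > 0 and |√t − √12| < |t − 12|/√12 < ε.

δ = min(12, √12·ε)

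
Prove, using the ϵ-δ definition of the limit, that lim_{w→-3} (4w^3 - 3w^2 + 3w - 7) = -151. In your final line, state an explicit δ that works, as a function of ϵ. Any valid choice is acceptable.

Fix ϵ > 0. We want δ > 0 such that 0 < |w + 3| < δ implies |(4w^3 - 3w^2 + 3w - 7) + 151| < ϵ.
(4w^3 - 3w^2 + 3w - 7) + 151 = 4w^3 - 3w^2 + 3w + 144 = (w + 3)(4w^2 - 15w + 48).
So |(4w^3 - 3w^2 + 3w - 7) + 151| = |w + 3|·|4w^2 - 15w + 48|.
Require δ ≤ 2. Then |w + 3| < 2 gives |w| < 5, and by the triangle inequality |4w^2 - 15w + 48| ≤ 4·5^2 + 15·5 + 48 = 223.
Hence |(4w^3 - 3w^2 + 3w - 7) + 151| ≤ 223|w + 3| < ϵ provided |w + 3| < ϵ/223.
Take δ = min(2, ϵ/223). Then 0 < |w + 3| < δ gives both |w + 3| < 2 and |w + 3| < ϵ/223, so |(4w^3 - 3w^2 + 3w - 7) + 151| < ϵ.

δ = min(2, ϵ/223)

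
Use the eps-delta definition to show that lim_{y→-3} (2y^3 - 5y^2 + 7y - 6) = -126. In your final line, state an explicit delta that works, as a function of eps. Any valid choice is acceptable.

Fix eps > 0. We want delta > 0 such that 0 < |y + 3| < delta implies |(2y^3 - 5y^2 + 7y - 6) + 126| < eps.
(2y^3 - 5y^2 + 7y - 6) + 126 = 2y^3 - 5y^2 + 7y + 120 = (y + 3)(2y^2 - 11y + 40).
So |(2y^3 - 5y^2 + 7y - 6) + 126| = |y + 3|·|2y^2 - 11y + 40|.
Assume first that |y + 3| < 1, so |y| < 4. Then |2y^2 - 11y + 40| ≤ 2·4^2 + 11·4 + 40 = 116.
Hence |(2y^3 - 5y^2 + 7y - 6) + 126| ≤ 116|y + 3| < eps provided |y + 3| < eps/116.
Take delta = min(1, eps/116). Then 0 < |y + 3| < delta gives both |y + 3| < 1 and |y + 3| < eps/116, so |(2y^3 - 5y^2 + 7y - 6) + 126| < eps.

delta = min(1, eps/116)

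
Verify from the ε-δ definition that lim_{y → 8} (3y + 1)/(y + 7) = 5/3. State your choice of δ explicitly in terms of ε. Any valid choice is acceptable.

δ = min(15/2, (45/8)ε)

Suppose ε > 0. We want δ > 0 with 0 < |y − 8| < δ ⇒ |(3y + 1)/(y + 7) − (5/3)| < ε.
Combining over a common denominator, (3y + 1)/(y + 7) − (5/3) = [(3y + 1)·15 − 25·(y + 7)] / [15·(y + 7)] = 20(y − 8) / (15(y + 7)).
So |(3y + 1)/(y + 7) − (5/3)| = 20|y − 8| / (15·|y + 7|).
Restrict δ ≤ 15/2. Then |y − 8| < 15/2 gives |y + 7| = |(y − 8) + 15| ≥ 15 − 15/2 = 15/2.
Hence |(3y + 1)/(y + 7) − (5/3)| < 20|y − 8|/(15·(15/2)) = (8/45)|y − 8|, which is < ε once |y − 8| < (45/8)ε.
Take δ = min(15/2, (45/8)ε). Then 0 < |y − 8| < δ forces both bounds, so |(3y + 1)/(y + 7) − (5/3)| < ε.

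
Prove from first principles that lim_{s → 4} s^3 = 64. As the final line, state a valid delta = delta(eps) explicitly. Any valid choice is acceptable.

Let eps > 0. We seek delta > 0 with 0 < |s − 4| < delta ⇒ |s^3 − 64| < eps.
Factor: s^3 − 64 = (s − 4)(s^2 + 4s + 16), so |s^3 − 64| = |s − 4|·|s^2 + 4s + 16|.
Restrict delta ≤ 1. Then |s − 4| < 1 gives |s| < 5, so by the triangle inequality |s^2 + 4s + 16| ≤ 5^2 + 4·5 + 16 = 61.
Hence |s^3 − 64| ≤ 61|s − 4|, which is < eps once |s − 4| < eps/61.
Take delta = min(1, eps/61). If 0 < |s − 4| < delta then both bounds hold and |s^3 − 64| ≤ 61|s − 4| < 61·(eps/61) = eps.

delta = min(1, eps/61)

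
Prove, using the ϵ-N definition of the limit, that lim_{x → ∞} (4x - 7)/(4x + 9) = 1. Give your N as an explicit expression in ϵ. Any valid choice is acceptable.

N = 4/ϵ

Let ϵ > 0 be given. We seek N > 0 such that x > N implies |(4x - 7)/(4x + 9) − 1| < ϵ.
(4x - 7)/(4x + 9) − 1 = (4(4x - 7) − 4(4x + 9)) / (4(4x + 9)) = -64/(4(4x + 9)).
For x > 0 we have 4x + 9 > 4x, so |(4x - 7)/(4x + 9) − 1| = 64/(4(4x + 9)) < 64/(4·4x) = 4/x.
Thus |(4x - 7)/(4x + 9) − 1| < ϵ whenever x > 4/ϵ.
Take N = 4/ϵ. If x > N then |(4x - 7)/(4x + 9) − 1| < 4/x < ϵ.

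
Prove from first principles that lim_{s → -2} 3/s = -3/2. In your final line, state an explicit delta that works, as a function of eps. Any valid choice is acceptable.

Suppose eps > 0. We seek delta > 0 such that 0 < |s + 2| < delta implies |3/s + 3/2| < eps.
|3/s + 3/2| = 3·|-2 − s|/(2·|s|) = 3|s + 2|/(2|s|).
Restrict delta ≤ 1. Then |s + 2| < 1 gives |s| > 1, so 2|s| > 2.
Then |3/s + 3/2| < 3|s + 2|/2, which is < eps when |s + 2| < (2/3)eps.
Take delta = min(1, (2/3)eps). Then 0 < |s + 2| < delta gives both |s + 2| < 1 and |s + 2| < (2/3)eps, so |3/s + 3/2| < eps.

delta = min(1, (2/3)eps)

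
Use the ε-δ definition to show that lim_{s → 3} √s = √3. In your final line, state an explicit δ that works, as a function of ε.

Suppose ε > 0. We want δ > 0 such that 0 < |s − 3| < δ implies |√s − √3| < ε.
Rationalise: √s − √3 = (s − 3)/(√s + √3), so |√s − √3| = |s − 3|/(√s + √3).
Restrict δ ≤ 3 so that |s − 3| < 3 forces s > 0, and then √s + √3 > √3.
Hence |√s − √3| < |s − 3|/√3, which is < ε once |s − 3| < √3·ε.
Take δ = min(3, √3·ε). If 0 < |s − 3| < δ then s > 0 and |√s − √3| < |s − 3|/√3 < ε.

δ = min(3, √3·ε)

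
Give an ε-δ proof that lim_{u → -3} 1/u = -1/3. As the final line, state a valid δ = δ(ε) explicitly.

δ = min(3/2, (9/2)ε)

Fix ε > 0. We seek δ > 0 such that 0 < |u + 3| < δ implies |1/u + 1/3| < ε.
|1/u + 1/3| = |-3 − u|/(3·|u|) = |u + 3|/(3|u|).
Require δ ≤ 3/2 so that |u| > 3 − 3/2 = 3/2, hence 3|u| > 9/2.
Then |1/u + 1/3| < |u + 3|/(9/2), which is < ε when |u + 3| < (9/2)ε.
Take δ = min(3/2, (9/2)ε). Then 0 < |u + 3| < δ gives both |u + 3| < 3/2 and |u + 3| < (9/2)ε, so |1/u + 1/3| < ε.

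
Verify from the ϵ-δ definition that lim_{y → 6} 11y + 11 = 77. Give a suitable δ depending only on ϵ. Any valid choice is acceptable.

Let ϵ > 0 be given. We need δ > 0 so that 0 < |y − 6| < δ implies |(11y + 11) − 77| < ϵ.
|(11y + 11) − 77| = |11y - 66| = 11|y − 6|.
Thus it suffices that |y − 6| < ϵ/11.
Choosing δ = ϵ/11 gives |(11y + 11) − 77| = 11|y − 6| < ϵ whenever |y − 6| < δ.

δ = ϵ/11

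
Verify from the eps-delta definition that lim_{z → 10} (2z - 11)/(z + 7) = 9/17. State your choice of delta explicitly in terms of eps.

Fix eps > 0. We want delta > 0 with 0 < |z − 10| < delta ⇒ |(2z - 11)/(z + 7) − (9/17)| < eps.
Combining over a common denominator, (2z - 11)/(z + 7) − (9/17) = [(2z - 11)·17 − 9·(z + 7)] / [17·(z + 7)] = 25(z − 10) / (17(z + 7)).
So |(2z - 11)/(z + 7) − (9/17)| = 25|z − 10| / (17·|z + 7|).
Restrict delta ≤ 17/2. Then |z − 10| < 17/2 gives |z + 7| = |(z − 10) + 17| ≥ 17 − 17/2 = 17/2.
Hence |(2z - 11)/(z + 7) − (9/17)| < 25|z − 10|/(17·(17/2)) = (50/289)|z − 10|, which is < eps once |z − 10| < (289/50)eps.
Take delta = min(17/2, (289/50)eps). Then 0 < |z − 10| < delta forces both bounds, so |(2z - 11)/(z + 7) − (9/17)| < eps.

delta = min(17/2, (289/50)eps)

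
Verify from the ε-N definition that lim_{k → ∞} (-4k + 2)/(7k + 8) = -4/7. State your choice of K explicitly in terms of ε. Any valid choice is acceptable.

K = (46/49)/ε

Fix ε > 0. For k ≥ 1, |(-4k + 2)/(7k + 8) + 4/7| = |46|/(7(7k + 8)) = 46/(7(7k + 8)).
Since 7k + 8 ≥ 7k for k ≥ 1, this is ≤ 46/(7·7k) = (46/49)/k.
So |(-4k + 2)/(7k + 8) + 4/7| < ε whenever k > (46/49)/ε.
Take K = (46/49)/ε. If k > K then |(-4k + 2)/(7k + 8) + 4/7| ≤ (46/49)/k < ε.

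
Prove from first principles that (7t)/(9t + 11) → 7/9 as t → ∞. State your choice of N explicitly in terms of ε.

N = (77/81)/ε

Let ε > 0. We seek N > 0 such that t > N implies |(7t)/(9t + 11) − (7/9)| < ε.
(7t)/(9t + 11) − (7/9) = (9(7t) − 7(9t + 11)) / (9(9t + 11)) = -77/(9(9t + 11)).
For t > 0 we have 9t + 11 > 9t, so |(7t)/(9t + 11) − (7/9)| = 77/(9(9t + 11)) < 77/(9·9t) = (77/81)/t.
Thus |(7t)/(9t + 11) − (7/9)| < ε whenever t > (77/81)/ε.
Take N = (77/81)/ε. If t > N then |(7t)/(9t + 11) − (7/9)| < (77/81)/t < ε.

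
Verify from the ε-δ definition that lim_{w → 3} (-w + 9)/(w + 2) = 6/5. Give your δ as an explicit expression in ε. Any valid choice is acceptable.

Let ε > 0 be given. We want δ > 0 with 0 < |w − 3| < δ ⇒ |(-w + 9)/(w + 2) − (6/5)| < ε.
Combining over a common denominator, (-w + 9)/(w + 2) − (6/5) = [(-w + 9)·5 − 6·(w + 2)] / [5·(w + 2)] = -11(w − 3) / (5(w + 2)).
So |(-w + 9)/(w + 2) − (6/5)| = 11|w − 3| / (5·|w + 2|).
Restrict δ ≤ 5/2. Then |w − 3| < 5/2 gives |w + 2| = |(w − 3) + 5| ≥ 5 − 5/2 = 5/2.
Hence |(-w + 9)/(w + 2) − (6/5)| < 11|w − 3|/(5·(5/2)) = (22/25)|w − 3|, which is < ε once |w − 3| < (25/22)ε.
Take δ = min(5/2, (25/22)ε). Then 0 < |w − 3| < δ forces both bounds, so |(-w + 9)/(w + 2) − (6/5)| < ε.

δ = min(5/2, (25/22)ε)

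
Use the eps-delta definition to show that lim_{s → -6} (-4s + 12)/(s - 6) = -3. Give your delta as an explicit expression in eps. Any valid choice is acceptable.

delta = min(6, 6eps)

Suppose eps > 0. We want delta > 0 with 0 < |s + 6| < delta ⇒ |(-4s + 12)/(s - 6) + 3| < eps.
Combining over a common denominator, (-4s + 12)/(s - 6) + 3 = [(-4s + 12)·(-12) − 36·(s - 6)] / [(-12)·(s - 6)] = 12(s + 6) / ((-12)(s - 6)).
So |(-4s + 12)/(s - 6) + 3| = 12|s + 6| / (12·|s − 6|).
Restrict delta ≤ 6. Then |s + 6| < 6 gives |s − 6| = |(s + 6) + (-12)| ≥ 12 − 6 = 6.
Hence |(-4s + 12)/(s - 6) + 3| < 12|s + 6|/(12·6) = (1/6)|s + 6|, which is < eps once |s + 6| < 6eps.
Take delta = min(6, 6eps). Then 0 < |s + 6| < delta forces both bounds, so |(-4s + 12)/(s - 6) + 3| < eps.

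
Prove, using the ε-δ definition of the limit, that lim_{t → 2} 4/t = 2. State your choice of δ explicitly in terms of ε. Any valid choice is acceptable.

Suppose ε > 0. We seek δ > 0 such that 0 < |t − 2| < δ implies |4/t − 2| < ε.
|4/t − 2| = 4·|2 − t|/(2·|t|) = 4|t − 2|/(2|t|).
Require δ ≤ 1 so that |t| > 2 − 1 = 1, hence 2|t| > 2.
Then |4/t − 2| < 4|t − 2|/2, which is < ε when |t − 2| < (1/2)ε.
Take δ = min(1, (1/2)ε). Then 0 < |t − 2| < δ gives both |t − 2| < 1 and |t − 2| < (1/2)ε, so |4/t − 2| < ε.

δ = min(1, (1/2)ε)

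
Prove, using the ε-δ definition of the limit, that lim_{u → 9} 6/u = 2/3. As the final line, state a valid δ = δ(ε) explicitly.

Fix ε > 0. We seek δ > 0 such that 0 < |u − 9| < δ implies |6/u − (2/3)| < ε.
|6/u − (2/3)| = 6·|9 − u|/(9·|u|) = 6|u − 9|/(9|u|).
Require δ ≤ 9/2 so that |u| > 9 − 9/2 = 9/2, hence 9|u| > 81/2.
Then |6/u − (2/3)| < 6|u − 9|/(81/2), which is < ε when |u − 9| < (27/4)ε.
Take δ = min(9/2, (27/4)ε). Then 0 < |u − 9| < δ gives both |u − 9| < 9/2 and |u − 9| < (27/4)ε, so |6/u − (2/3)| < ε.

δ = min(9/2, (27/4)ε)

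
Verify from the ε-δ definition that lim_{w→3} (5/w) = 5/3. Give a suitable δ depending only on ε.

δ = min(3/2, (9/10)ε)

Let ε > 0. We seek δ > 0 such that 0 < |w − 3| < δ implies |5/w − (5/3)| < ε.
|5/w − (5/3)| = 5·|3 − w|/(3·|w|) = 5|w − 3|/(3|w|).
Require δ ≤ 3/2 so that |w| > 3 − 3/2 = 3/2, hence 3|w| > 9/2.
Then |5/w − (5/3)| < 5|w − 3|/(9/2), which is < ε when |w − 3| < (9/10)ε.
Take δ = min(3/2, (9/10)ε). Then 0 < |w − 3| < δ gives both |w − 3| < 3/2 and |w − 3| < (9/10)ε, so |5/w − (5/3)| < ε.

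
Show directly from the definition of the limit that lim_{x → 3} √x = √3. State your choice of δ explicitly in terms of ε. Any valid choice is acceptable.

Let ε > 0. We want δ > 0 such that 0 < |x − 3| < δ implies |√x − √3| < ε.
Multiplying by the conjugate, |√x − √3| = |x − 3|/(√x + √3).
Restrict δ ≤ 3 so that |x − 3| < 3 forces x > 0, and then √x + √3 > √3.
Hence |√x − √3| < |x − 3|/√3, which is < ε once |x − 3| < √3·ε.
Take δ = min(3, √3·ε). If 0 < |x − 3| < δ then x > 0 and |√x − √3| < |x − 3|/√3 < ε.

δ = min(3, √3·ε)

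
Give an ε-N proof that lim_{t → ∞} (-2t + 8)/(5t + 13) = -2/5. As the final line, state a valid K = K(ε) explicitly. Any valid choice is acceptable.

Fix ε > 0. We seek K > 0 such that t > K implies |(-2t + 8)/(5t + 13) + 2/5| < ε.
(-2t + 8)/(5t + 13) + 2/5 = (5(-2t + 8) − (-2)(5t + 13)) / (5(5t + 13)) = 66/(5(5t + 13)).
For t > 0 we have 5t + 13 > 5t, so |(-2t + 8)/(5t + 13) + 2/5| = 66/(5(5t + 13)) < 66/(5·5t) = (66/25)/t.
Thus |(-2t + 8)/(5t + 13) + 2/5| < ε whenever t > (66/25)/ε.
Take K = (66/25)/ε. If t > K then |(-2t + 8)/(5t + 13) + 2/5| < (66/25)/t < ε.

K = (66/25)/ε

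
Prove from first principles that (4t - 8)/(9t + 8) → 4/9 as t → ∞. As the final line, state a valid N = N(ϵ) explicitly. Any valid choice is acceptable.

N = (104/81)/ϵ

Let ϵ > 0 be given. We seek N > 0 such that t > N implies |(4t - 8)/(9t + 8) − (4/9)| < ϵ.
(4t - 8)/(9t + 8) − (4/9) = (9(4t - 8) − 4(9t + 8)) / (9(9t + 8)) = -104/(9(9t + 8)).
For t > 0 we have 9t + 8 > 9t, so |(4t - 8)/(9t + 8) − (4/9)| = 104/(9(9t + 8)) < 104/(9·9t) = (104/81)/t.
Thus |(4t - 8)/(9t + 8) − (4/9)| < ϵ whenever t > (104/81)/ϵ.
Take N = (104/81)/ϵ. If t > N then |(4t - 8)/(9t + 8) − (4/9)| < (104/81)/t < ϵ.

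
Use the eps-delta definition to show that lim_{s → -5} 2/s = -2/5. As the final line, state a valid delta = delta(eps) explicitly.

Let eps > 0. We seek delta > 0 such that 0 < |s + 5| < delta implies |2/s + 2/5| < eps.
|2/s + 2/5| = 2·|-5 − s|/(5·|s|) = 2|s + 5|/(5|s|).
Require delta ≤ 5/2 so that |s| > 5 − 5/2 = 5/2, hence 5|s| > 25/2.
Then |2/s + 2/5| < 2|s + 5|/(25/2), which is < eps when |s + 5| < (25/4)eps.
Take delta = min(5/2, (25/4)eps). Then 0 < |s + 5| < delta gives both |s + 5| < 5/2 and |s + 5| < (25/4)eps, so |2/s + 2/5| < eps.

delta = min(5/2, (25/4)eps)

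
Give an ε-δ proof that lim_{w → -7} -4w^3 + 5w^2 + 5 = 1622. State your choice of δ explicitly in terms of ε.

δ = min(2, ε/852)

Let ε > 0. We want δ > 0 such that 0 < |w + 7| < δ implies |(-4w^3 + 5w^2 + 5) − 1622| < ε.
(-4w^3 + 5w^2 + 5) − 1622 = -4w^3 + 5w^2 - 1617 = (w + 7)(-4w^2 + 33w - 231).
So |(-4w^3 + 5w^2 + 5) − 1622| = |w + 7|·|-4w^2 + 33w - 231|.
Assume first that |w + 7| < 2, so |w| < 9. Then |-4w^2 + 33w - 231| ≤ 4·9^2 + 33·9 + 231 = 852.
Hence |(-4w^3 + 5w^2 + 5) − 1622| ≤ 852|w + 7| < ε provided |w + 7| < ε/852.
Take δ = min(2, ε/852). Then 0 < |w + 7| < δ gives both |w + 7| < 2 and |w + 7| < ε/852, so |(-4w^3 + 5w^2 + 5) − 1622| < ε.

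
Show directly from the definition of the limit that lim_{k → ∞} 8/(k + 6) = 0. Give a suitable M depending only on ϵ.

M = 8/ϵ

Suppose ϵ > 0. For k ≥ 1, |8/(k + 6) − 0| = 8/(k + 6) ≤ 8/k.
We need 8/k < ϵ, i.e. k > 8/ϵ.
Take M = 8/ϵ. If k > M then |8/(k + 6)| ≤ 8/k < ϵ.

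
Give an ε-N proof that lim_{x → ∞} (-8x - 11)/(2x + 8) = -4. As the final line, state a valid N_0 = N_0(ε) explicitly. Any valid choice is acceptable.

Fix ε > 0. We seek N_0 > 0 such that x > N_0 implies |(-8x - 11)/(2x + 8) + 4| < ε.
(-8x - 11)/(2x + 8) + 4 = (2(-8x - 11) − (-8)(2x + 8)) / (2(2x + 8)) = 42/(2(2x + 8)).
For x > 0 we have 2x + 8 > 2x, so |(-8x - 11)/(2x + 8) + 4| = 42/(2(2x + 8)) < 42/(2·2x) = (21/2)/x.
Thus |(-8x - 11)/(2x + 8) + 4| < ε whenever x > (21/2)/ε.
Take N_0 = (21/2)/ε. If x > N_0 then |(-8x - 11)/(2x + 8) + 4| < (21/2)/x < ε.

N_0 = (21/2)/ε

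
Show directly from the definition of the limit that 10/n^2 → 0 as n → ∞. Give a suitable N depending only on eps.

N = (10/eps)^{1/2}

Fix eps > 0. For n ≥ 1, |10/n^2 − 0| = 10/n^2.
10/n^2 < eps ⇔ n^2 > 10/eps ⇔ n > (10/eps)^{1/2}.
Take N = (10/eps)^{1/2}. Then n > N implies 10/n^2 < eps.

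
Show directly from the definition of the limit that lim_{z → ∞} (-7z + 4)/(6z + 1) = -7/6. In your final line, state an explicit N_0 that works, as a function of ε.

N_0 = (31/36)/ε

Suppose ε > 0. We seek N_0 > 0 such that z > N_0 implies |(-7z + 4)/(6z + 1) + 7/6| < ε.
(-7z + 4)/(6z + 1) + 7/6 = (6(-7z + 4) − (-7)(6z + 1)) / (6(6z + 1)) = 31/(6(6z + 1)).
For z > 0 we have 6z + 1 > 6z, so |(-7z + 4)/(6z + 1) + 7/6| = 31/(6(6z + 1)) < 31/(6·6z) = (31/36)/z.
Thus |(-7z + 4)/(6z + 1) + 7/6| < ε whenever z > (31/36)/ε.
Take N_0 = (31/36)/ε. If z > N_0 then |(-7z + 4)/(6z + 1) + 7/6| < (31/36)/z < ε.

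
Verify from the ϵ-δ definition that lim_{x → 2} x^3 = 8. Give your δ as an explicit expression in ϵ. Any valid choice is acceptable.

δ = min(2, ϵ/28)

Let ϵ > 0. We seek δ > 0 with 0 < |x − 2| < δ ⇒ |x^3 − 8| < ϵ.
Factor: x^3 − 8 = (x − 2)(x^2 + 2x + 4), so |x^3 − 8| = |x − 2|·|x^2 + 2x + 4|.
Restrict δ ≤ 2. Then |x − 2| < 2 gives |x| < 4, so by the triangle inequality |x^2 + 2x + 4| ≤ 4^2 + 2·4 + 4 = 28.
Hence |x^3 − 8| ≤ 28|x − 2|, which is < ϵ once |x − 2| < ϵ/28.
Take δ = min(2, ϵ/28). If 0 < |x − 2| < δ then both bounds hold and |x^3 − 8| ≤ 28|x − 2| < 28·(ϵ/28) = ϵ.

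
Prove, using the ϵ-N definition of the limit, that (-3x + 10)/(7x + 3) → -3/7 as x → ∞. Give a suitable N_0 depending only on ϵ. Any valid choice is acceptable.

Suppose ϵ > 0. We seek N_0 > 0 such that x > N_0 implies |(-3x + 10)/(7x + 3) + 3/7| < ϵ.
(-3x + 10)/(7x + 3) + 3/7 = (7(-3x + 10) − (-3)(7x + 3)) / (7(7x + 3)) = 79/(7(7x + 3)).
For x > 0 we have 7x + 3 > 7x, so |(-3x + 10)/(7x + 3) + 3/7| = 79/(7(7x + 3)) < 79/(7·7x) = (79/49)/x.
Thus |(-3x + 10)/(7x + 3) + 3/7| < ϵ whenever x > (79/49)/ϵ.
Take N_0 = (79/49)/ϵ. If x > N_0 then |(-3x + 10)/(7x + 3) + 3/7| < (79/49)/x < ϵ.

N_0 = (79/49)/ϵ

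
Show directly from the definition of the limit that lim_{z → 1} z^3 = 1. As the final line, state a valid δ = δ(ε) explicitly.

δ = min(2, ε/13)

Fix ε > 0. We seek δ > 0 with 0 < |z − 1| < δ ⇒ |z^3 − 1| < ε.
Factor: z^3 − 1 = (z − 1)(z^2 + z + 1), so |z^3 − 1| = |z − 1|·|z^2 + z + 1|.
Impose δ ≤ 2 so that |z| < 3; then |z^2 + z + 1| ≤ 13.
Hence |z^3 − 1| ≤ 13|z − 1|, which is < ε once |z − 1| < ε/13.
Take δ = min(2, ε/13). If 0 < |z − 1| < δ then both bounds hold and |z^3 − 1| ≤ 13|z − 1| < 13·(ε/13) = ε.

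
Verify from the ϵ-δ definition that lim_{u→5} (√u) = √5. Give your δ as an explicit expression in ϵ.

δ = min(5, √5·ϵ)

Suppose ϵ > 0. We want δ > 0 such that 0 < |u − 5| < δ implies |√u − √5| < ϵ.
Multiplying by the conjugate, |√u − √5| = |u − 5|/(√u + √5).
Restrict δ ≤ 5 so that |u − 5| < 5 forces u > 0, and then √u + √5 > √5.
Hence |√u − √5| < |u − 5|/√5, which is < ϵ once |u − 5| < √5·ϵ.
Take δ = min(5, √5·ϵ). If 0 < |u − 5| < δ then u > 0 and |√u − √5| < |u − 5|/√5 < ϵ.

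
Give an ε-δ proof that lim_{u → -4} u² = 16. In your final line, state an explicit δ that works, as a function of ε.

Let ε > 0. We seek δ > 0 with 0 < |u + 4| < δ ⇒ |u² − 16| < ε.
Factor: u² − 16 = (u + 4)(u - 4), so |u² − 16| = |u + 4|·|u - 4|.
Restrict δ ≤ 2. Then |u + 4| < 2 gives |u| < 6, so by the triangle inequality |u - 4| ≤ 6 + 4 = 10.
Hence |u² − 16| ≤ 10|u + 4|, which is < ε once |u + 4| < ε/10.
Take δ = min(2, ε/10). If 0 < |u + 4| < δ then both bounds hold and |u² − 16| ≤ 10|u + 4| < 10·(ε/10) = ε.

δ = min(2, ε/10)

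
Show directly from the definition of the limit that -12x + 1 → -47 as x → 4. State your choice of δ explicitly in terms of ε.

Suppose ε > 0. We need δ > 0 so that 0 < |x − 4| < δ implies |(-12x + 1) + 47| < ε.
Since (-12x + 1) + 47 = -12(x − 4), we have |(-12x + 1) + 47| = 12|x − 4|.
Thus it suffices that |x − 4| < ε/12.
Take δ = ε/12. If 0 < |x − 4| < δ then |(-12x + 1) + 47| = 12|x − 4| < 12·(ε/12) = ε.

δ = ε/12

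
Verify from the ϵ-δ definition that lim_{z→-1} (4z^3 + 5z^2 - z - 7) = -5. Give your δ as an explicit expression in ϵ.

δ = min(1, ϵ/20)

Suppose ϵ > 0. We want δ > 0 such that 0 < |z + 1| < δ implies |(4z^3 + 5z^2 - z - 7) + 5| < ϵ.
(4z^3 + 5z^2 - z - 7) + 5 = 4z^3 + 5z^2 - z - 2 = (z + 1)(4z^2 + z - 2).
So |(4z^3 + 5z^2 - z - 7) + 5| = |z + 1|·|4z^2 + z - 2|.
Assume first that |z + 1| < 1, so |z| < 2. Then |4z^2 + z - 2| ≤ 4·2^2 + 2 + 2 = 20.
Hence |(4z^3 + 5z^2 - z - 7) + 5| ≤ 20|z + 1| < ϵ provided |z + 1| < ϵ/20.
Choosing δ = min(1, ϵ/20) ensures both conditions, hence |(4z^3 + 5z^2 - z - 7) + 5| < ϵ.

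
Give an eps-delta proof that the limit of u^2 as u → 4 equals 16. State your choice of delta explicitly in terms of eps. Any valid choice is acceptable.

delta = min(1, eps/9)

Fix eps > 0. We seek delta > 0 with 0 < |u − 4| < delta ⇒ |u^2 − 16| < eps.
Factor: u^2 − 16 = (u − 4)(u + 4), so |u^2 − 16| = |u − 4|·|u + 4|.
Restrict delta ≤ 1. Then |u − 4| < 1 gives |u| < 5, so by the triangle inequality |u + 4| ≤ 5 + 4 = 9.
Hence |u^2 − 16| ≤ 9|u − 4|, which is < eps once |u − 4| < eps/9.
Take delta = min(1, eps/9). If 0 < |u − 4| < delta then both bounds hold and |u^2 − 16| ≤ 9|u − 4| < 9·(eps/9) = eps.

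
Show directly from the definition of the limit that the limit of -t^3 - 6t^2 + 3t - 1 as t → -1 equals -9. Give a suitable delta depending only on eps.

delta = min(1, eps/22)

Let eps > 0 be given. We want delta > 0 such that 0 < |t + 1| < delta implies |(-t^3 - 6t^2 + 3t - 1) + 9| < eps.
(-t^3 - 6t^2 + 3t - 1) + 9 = -t^3 - 6t^2 + 3t + 8 = (t + 1)(-t^2 - 5t + 8).
So |(-t^3 - 6t^2 + 3t - 1) + 9| = |t + 1|·|-t^2 - 5t + 8|.
Require delta ≤ 1. Then |t + 1| < 1 gives |t| < 2, and by the triangle inequality |-t^2 - 5t + 8| ≤ 2^2 + 5·2 + 8 = 22.
Hence |(-t^3 - 6t^2 + 3t - 1) + 9| ≤ 22|t + 1| < eps provided |t + 1| < eps/22.
Take delta = min(1, eps/22). Then 0 < |t + 1| < delta gives both |t + 1| < 1 and |t + 1| < eps/22, so |(-t^3 - 6t^2 + 3t - 1) + 9| < eps.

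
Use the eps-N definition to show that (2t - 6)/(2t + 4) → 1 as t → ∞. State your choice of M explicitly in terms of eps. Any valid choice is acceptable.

M = 5/eps

Suppose eps > 0. We seek M > 0 such that t > M implies |(2t - 6)/(2t + 4) − 1| < eps.
(2t - 6)/(2t + 4) − 1 = (2(2t - 6) − 2(2t + 4)) / (2(2t + 4)) = -20/(2(2t + 4)).
For t > 0 we have 2t + 4 > 2t, so |(2t - 6)/(2t + 4) − 1| = 20/(2(2t + 4)) < 20/(2·2t) = 5/t.
Thus |(2t - 6)/(2t + 4) − 1| < eps whenever t > 5/eps.
Take M = 5/eps. If t > M then |(2t - 6)/(2t + 4) − 1| < 5/t < eps.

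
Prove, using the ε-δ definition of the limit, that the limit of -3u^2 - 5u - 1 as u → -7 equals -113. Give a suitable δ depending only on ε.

Fix ε > 0. We want δ > 0 such that 0 < |u + 7| < δ implies |(-3u^2 - 5u - 1) + 113| < ε.
(-3u^2 - 5u - 1) + 113 = -3u^2 - 5u + 112 = (u + 7)(-3u + 16).
So |(-3u^2 - 5u - 1) + 113| = |u + 7|·|-3u + 16|.
Require δ ≤ 1. Then |u + 7| < 1 gives |u| < 8, and by the triangle inequality |-3u + 16| ≤ 3·8 + 16 = 40.
Hence |(-3u^2 - 5u - 1) + 113| ≤ 40|u + 7| < ε provided |u + 7| < ε/40.
Take δ = min(1, ε/40). Then 0 < |u + 7| < δ gives both |u + 7| < 1 and |u + 7| < ε/40, so |(-3u^2 - 5u - 1) + 113| < ε.

δ = min(1, ε/40)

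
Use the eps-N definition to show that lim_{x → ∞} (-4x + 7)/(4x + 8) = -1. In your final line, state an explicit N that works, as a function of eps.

N = (15/4)/eps

Suppose eps > 0. We seek N > 0 such that x > N implies |(-4x + 7)/(4x + 8) + 1| < eps.
(-4x + 7)/(4x + 8) + 1 = (4(-4x + 7) − (-4)(4x + 8)) / (4(4x + 8)) = 60/(4(4x + 8)).
For x > 0 we have 4x + 8 > 4x, so |(-4x + 7)/(4x + 8) + 1| = 60/(4(4x + 8)) < 60/(4·4x) = (15/4)/x.
Thus |(-4x + 7)/(4x + 8) + 1| < eps whenever x > (15/4)/eps.
Take N = (15/4)/eps. If x > N then |(-4x + 7)/(4x + 8) + 1| < (15/4)/x < eps.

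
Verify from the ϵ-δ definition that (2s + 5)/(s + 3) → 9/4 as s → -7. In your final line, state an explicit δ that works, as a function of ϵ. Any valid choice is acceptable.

Fix ϵ > 0. We want δ > 0 with 0 < |s + 7| < δ ⇒ |(2s + 5)/(s + 3) − (9/4)| < ϵ.
Combining over a common denominator, (2s + 5)/(s + 3) − (9/4) = [(2s + 5)·(-4) − (-9)·(s + 3)] / [(-4)·(s + 3)] = 1(s + 7) / ((-4)(s + 3)).
So |(2s + 5)/(s + 3) − (9/4)| = |s + 7| / (4·|s + 3|).
Restrict δ ≤ 2. Then |s + 7| < 2 gives |s + 3| = |(s + 7) + (-4)| ≥ 4 − 2 = 2.
Hence |(2s + 5)/(s + 3) − (9/4)| < |s + 7|/(4·2) = (1/8)|s + 7|, which is < ϵ once |s + 7| < 8ϵ.
Take δ = min(2, 8ϵ). Then 0 < |s + 7| < δ forces both bounds, so |(2s + 5)/(s + 3) − (9/4)| < ϵ.

δ = min(2, 8ϵ)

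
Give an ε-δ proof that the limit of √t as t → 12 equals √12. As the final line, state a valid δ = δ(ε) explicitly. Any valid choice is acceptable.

δ = min(12, √12·ε)

Let ε > 0. We want δ > 0 such that 0 < |t − 12| < δ implies |√t − √12| < ε.
Rationalise: √t − √12 = (t − 12)/(√t + √12), so |√t − √12| = |t − 12|/(√t + √12).
Restrict δ ≤ 12 so that |t − 12| < 12 forces t > 0, and then √t + √12 > √12.
Hence |√t − √12| < |t − 12|/√12, which is < ε once |t − 12| < √12·ε.
Take δ = min(12, √12·ε). If 0 < |t − 12| < δ then t > 0 and |√t − √12| < |t − 12|/√12 < ε.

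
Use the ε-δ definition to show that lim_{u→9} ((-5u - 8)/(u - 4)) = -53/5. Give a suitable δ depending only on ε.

Fix ε > 0. We want δ > 0 with 0 < |u − 9| < δ ⇒ |(-5u - 8)/(u - 4) + 53/5| < ε.
Combining over a common denominator, (-5u - 8)/(u - 4) + 53/5 = [(-5u - 8)·5 − (-53)·(u - 4)] / [5·(u - 4)] = 28(u − 9) / (5(u - 4)).
So |(-5u - 8)/(u - 4) + 53/5| = 28|u − 9| / (5·|u − 4|).
Require δ ≤ 5/2, so |u − 4| ≥ |5| − |u − 9| > 5 − 5/2 = 5/2.
Hence |(-5u - 8)/(u - 4) + 53/5| < 28|u − 9|/(5·(5/2)) = (56/25)|u − 9|, which is < ε once |u − 9| < (25/56)ε.
Take δ = min(5/2, (25/56)ε). Then 0 < |u − 9| < δ forces both bounds, so |(-5u - 8)/(u - 4) + 53/5| < ε.

δ = min(5/2, (25/56)ε)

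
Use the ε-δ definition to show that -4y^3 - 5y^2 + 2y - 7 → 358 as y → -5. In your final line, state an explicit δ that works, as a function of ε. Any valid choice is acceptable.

Let ε > 0. We want δ > 0 such that 0 < |y + 5| < δ implies |(-4y^3 - 5y^2 + 2y - 7) − 358| < ε.
(-4y^3 - 5y^2 + 2y - 7) − 358 = -4y^3 - 5y^2 + 2y - 365 = (y + 5)(-4y^2 + 15y - 73).
So |(-4y^3 - 5y^2 + 2y - 7) − 358| = |y + 5|·|-4y^2 + 15y - 73|.
Require δ ≤ 1. Then |y + 5| < 1 gives |y| < 6, and by the triangle inequality |-4y^2 + 15y - 73| ≤ 4·6^2 + 15·6 + 73 = 307.
Hence |(-4y^3 - 5y^2 + 2y - 7) − 358| ≤ 307|y + 5| < ε provided |y + 5| < ε/307.
Take δ = min(1, ε/307). Then 0 < |y + 5| < δ gives both |y + 5| < 1 and |y + 5| < ε/307, so |(-4y^3 - 5y^2 + 2y - 7) − 358| < ε.

δ = min(1, ε/307)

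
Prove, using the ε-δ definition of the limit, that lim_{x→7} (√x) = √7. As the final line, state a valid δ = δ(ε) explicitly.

Suppose ε > 0. We want δ > 0 such that 0 < |x − 7| < δ implies |√x − √7| < ε.
Multiplying by the conjugate, |√x − √7| = |x − 7|/(√x + √7).
Restrict δ ≤ 7 so that |x − 7| < 7 forces x > 0, and then √x + √7 > √7.
Hence |√x − √7| < |x − 7|/√7, which is < ε once |x − 7| < √7·ε.
Take δ = min(7, √7·ε). If 0 < |x − 7| < δ then x > 0 and |√x − √7| < |x − 7|/√7 < ε.

δ = min(7, √7·ε)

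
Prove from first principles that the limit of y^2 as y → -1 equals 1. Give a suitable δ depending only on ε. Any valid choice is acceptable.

Let ε > 0. We seek δ > 0 with 0 < |y + 1| < δ ⇒ |y^2 − 1| < ε.
Factor: y^2 − 1 = (y + 1)(y - 1), so |y^2 − 1| = |y + 1|·|y - 1|.
Impose δ ≤ 1 so that |y| < 2; then |y - 1| ≤ 3.
Hence |y^2 − 1| ≤ 3|y + 1|, which is < ε once |y + 1| < ε/3.
Take δ = min(1, ε/3). If 0 < |y + 1| < δ then both bounds hold and |y^2 − 1| ≤ 3|y + 1| < 3·(ε/3) = ε.

δ = min(1, ε/3)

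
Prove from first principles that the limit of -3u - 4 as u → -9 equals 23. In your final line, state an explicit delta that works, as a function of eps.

Let eps > 0. We need delta > 0 so that 0 < |u + 9| < delta implies |(-3u - 4) − 23| < eps.
|(-3u - 4) − 23| = |-3u - 27| = 3|u + 9|.
So 3|u + 9| < eps exactly when |u + 9| < eps/3.
Take delta = eps/3. If 0 < |u + 9| < delta then |(-3u - 4) − 23| = 3|u + 9| < 3·(eps/3) = eps.

delta = eps/3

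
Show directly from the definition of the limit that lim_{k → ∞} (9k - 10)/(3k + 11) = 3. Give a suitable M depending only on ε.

M = (43/3)/ε

Let ε > 0. For k ≥ 1, |(9k - 10)/(3k + 11) − 3| = |-129|/(3(3k + 11)) = 129/(3(3k + 11)).
Since 3k + 11 ≥ 3k for k ≥ 1, this is ≤ 129/(3·3k) = (43/3)/k.
So |(9k - 10)/(3k + 11) − 3| < ε whenever k > (43/3)/ε.
Take M = (43/3)/ε. If k > M then |(9k - 10)/(3k + 11) − 3| ≤ (43/3)/k < ε.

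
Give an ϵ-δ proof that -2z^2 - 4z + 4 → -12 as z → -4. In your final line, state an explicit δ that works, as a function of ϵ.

Suppose ϵ > 0. We want δ > 0 such that 0 < |z + 4| < δ implies |(-2z^2 - 4z + 4) + 12| < ϵ.
(-2z^2 - 4z + 4) + 12 = -2z^2 - 4z + 16 = (z + 4)(-2z + 4).
So |(-2z^2 - 4z + 4) + 12| = |z + 4|·|-2z + 4|.
Require δ ≤ 2. Then |z + 4| < 2 gives |z| < 6, and by the triangle inequality |-2z + 4| ≤ 2·6 + 4 = 16.
Hence |(-2z^2 - 4z + 4) + 12| ≤ 16|z + 4| < ϵ provided |z + 4| < ϵ/16.
Take δ = min(2, ϵ/16). Then 0 < |z + 4| < δ gives both |z + 4| < 2 and |z + 4| < ϵ/16, so |(-2z^2 - 4z + 4) + 12| < ϵ.

δ = min(2, ϵ/16)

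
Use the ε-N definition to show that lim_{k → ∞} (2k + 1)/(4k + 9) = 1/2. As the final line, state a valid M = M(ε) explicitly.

M = (7/8)/ε

Suppose ε > 0. For k ≥ 1, |(2k + 1)/(4k + 9) − (1/2)| = |-14|/(4(4k + 9)) = 14/(4(4k + 9)).
Since 4k + 9 ≥ 4k for k ≥ 1, this is ≤ 14/(4·4k) = (7/8)/k.
So |(2k + 1)/(4k + 9) − (1/2)| < ε whenever k > (7/8)/ε.
Take M = (7/8)/ε. If k > M then |(2k + 1)/(4k + 9) − (1/2)| ≤ (7/8)/k < ε.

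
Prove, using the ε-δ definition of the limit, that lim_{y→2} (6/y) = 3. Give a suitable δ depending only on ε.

Let ε > 0 be given. We seek δ > 0 such that 0 < |y − 2| < δ implies |6/y − 3| < ε.
|6/y − 3| = 6·|2 − y|/(2·|y|) = 6|y − 2|/(2|y|).
Require δ ≤ 1 so that |y| > 2 − 1 = 1, hence 2|y| > 2.
Then |6/y − 3| < 6|y − 2|/2, which is < ε when |y − 2| < (1/3)ε.
Take δ = min(1, (1/3)ε). Then 0 < |y − 2| < δ gives both |y − 2| < 1 and |y − 2| < (1/3)ε, so |6/y − 3| < ε.

δ = min(1, (1/3)ε)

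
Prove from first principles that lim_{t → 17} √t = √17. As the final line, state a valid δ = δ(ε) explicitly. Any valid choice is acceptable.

Suppose ε > 0. We want δ > 0 such that 0 < |t − 17| < δ implies |√t − √17| < ε.
Rationalise: √t − √17 = (t − 17)/(√t + √17), so |√t − √17| = |t − 17|/(√t + √17).
Restrict δ ≤ 17 so that |t − 17| < 17 forces t > 0, and then √t + √17 > √17.
Hence |√t − √17| < |t − 17|/√17, which is < ε once |t − 17| < √17·ε.
Take δ = min(17, √17·ε). If 0 < |t − 17| < δ then t > 0 and |√t − √17| < |t − 17|/√17 < ε.

δ = min(17, √17·ε)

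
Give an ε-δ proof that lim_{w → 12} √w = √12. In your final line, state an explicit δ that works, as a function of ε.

Fix ε > 0. We want δ > 0 such that 0 < |w − 12| < δ implies |√w − √12| < ε.
Multiplying by the conjugate, |√w − √12| = |w − 12|/(√w + √12).
Restrict δ ≤ 12 so that |w − 12| < 12 forces w > 0, and then √w + √12 > √12.
Hence |√w − √12| < |w − 12|/√12, which is < ε once |w − 12| < √12·ε.
Take δ = min(12, √12·ε). If 0 < |w − 12| < δ then w > 0 and |√w − √12| < |w − 12|/√12 < ε.

δ = min(12, √12·ε)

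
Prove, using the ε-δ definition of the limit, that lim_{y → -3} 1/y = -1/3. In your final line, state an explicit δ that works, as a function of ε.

Fix ε > 0. We seek δ > 0 such that 0 < |y + 3| < δ implies |1/y + 1/3| < ε.
|1/y + 1/3| = |-3 − y|/(3·|y|) = |y + 3|/(3|y|).
Restrict δ ≤ 3/2. Then |y + 3| < 3/2 gives |y| > 3/2, so 3|y| > 9/2.
Then |1/y + 1/3| < |y + 3|/(9/2), which is < ε when |y + 3| < (9/2)ε.
Take δ = min(3/2, (9/2)ε). Then 0 < |y + 3| < δ gives both |y + 3| < 3/2 and |y + 3| < (9/2)ε, so |1/y + 1/3| < ε.

δ = min(3/2, (9/2)ε)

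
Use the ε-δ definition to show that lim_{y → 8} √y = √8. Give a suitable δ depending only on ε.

Let ε > 0. We want δ > 0 such that 0 < |y − 8| < δ implies |√y − √8| < ε.
Rationalise: √y − √8 = (y − 8)/(√y + √8), so |√y − √8| = |y − 8|/(√y + √8).
Restrict δ ≤ 8 so that |y − 8| < 8 forces y > 0, and then √y + √8 > √8.
Hence |√y − √8| < |y − 8|/√8, which is < ε once |y − 8| < √8·ε.
Take δ = min(8, √8·ε). If 0 < |y − 8| < δ then y > 0 and |√y − √8| < |y − 8|/√8 < ε.

δ = min(8, √8·ε)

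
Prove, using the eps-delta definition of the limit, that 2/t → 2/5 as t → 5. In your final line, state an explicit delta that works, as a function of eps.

delta = min(5/2, (25/4)eps)

Let eps > 0. We seek delta > 0 such that 0 < |t − 5| < delta implies |2/t − (2/5)| < eps.
|2/t − (2/5)| = 2·|5 − t|/(5·|t|) = 2|t − 5|/(5|t|).
Require delta ≤ 5/2 so that |t| > 5 − 5/2 = 5/2, hence 5|t| > 25/2.
Then |2/t − (2/5)| < 2|t − 5|/(25/2), which is < eps when |t − 5| < (25/4)eps.
Take delta = min(5/2, (25/4)eps). Then 0 < |t − 5| < delta gives both |t − 5| < 5/2 and |t − 5| < (25/4)eps, so |2/t − (2/5)| < eps.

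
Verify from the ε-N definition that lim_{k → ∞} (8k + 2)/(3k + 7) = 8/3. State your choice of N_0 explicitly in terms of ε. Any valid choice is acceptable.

N_0 = (50/9)/ε

Let ε > 0. For k ≥ 1, |(8k + 2)/(3k + 7) − (8/3)| = |-50|/(3(3k + 7)) = 50/(3(3k + 7)).
Since 3k + 7 ≥ 3k for k ≥ 1, this is ≤ 50/(3·3k) = (50/9)/k.
So |(8k + 2)/(3k + 7) − (8/3)| < ε whenever k > (50/9)/ε.
Take N_0 = (50/9)/ε. If k > N_0 then |(8k + 2)/(3k + 7) − (8/3)| ≤ (50/9)/k < ε.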